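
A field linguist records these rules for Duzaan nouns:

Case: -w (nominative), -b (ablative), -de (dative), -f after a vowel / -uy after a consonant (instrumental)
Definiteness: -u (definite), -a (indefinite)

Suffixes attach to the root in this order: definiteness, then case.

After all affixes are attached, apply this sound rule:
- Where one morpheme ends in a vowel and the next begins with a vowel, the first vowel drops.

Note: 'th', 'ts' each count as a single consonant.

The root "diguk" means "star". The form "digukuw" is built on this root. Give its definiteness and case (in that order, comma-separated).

definite, nominative

Segment: diguk-u-w.
definiteness: -u → definite.
case: -w → nominative.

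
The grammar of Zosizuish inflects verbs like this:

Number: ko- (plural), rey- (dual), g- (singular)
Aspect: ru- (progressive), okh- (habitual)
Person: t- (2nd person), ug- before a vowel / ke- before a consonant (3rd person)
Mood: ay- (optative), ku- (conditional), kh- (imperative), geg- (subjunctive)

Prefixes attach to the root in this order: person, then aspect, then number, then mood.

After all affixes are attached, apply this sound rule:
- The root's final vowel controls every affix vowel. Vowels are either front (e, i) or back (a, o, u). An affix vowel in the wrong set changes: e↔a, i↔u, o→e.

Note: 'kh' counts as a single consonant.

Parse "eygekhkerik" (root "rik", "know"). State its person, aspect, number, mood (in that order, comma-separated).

Segment: ay-g-okh-ke-rik.
person: ug/ke- → 3rd person.
aspect: okh- → habitual.
number: g- → singular.
mood: ay- → optative.

3rd person, habitual, singular, optative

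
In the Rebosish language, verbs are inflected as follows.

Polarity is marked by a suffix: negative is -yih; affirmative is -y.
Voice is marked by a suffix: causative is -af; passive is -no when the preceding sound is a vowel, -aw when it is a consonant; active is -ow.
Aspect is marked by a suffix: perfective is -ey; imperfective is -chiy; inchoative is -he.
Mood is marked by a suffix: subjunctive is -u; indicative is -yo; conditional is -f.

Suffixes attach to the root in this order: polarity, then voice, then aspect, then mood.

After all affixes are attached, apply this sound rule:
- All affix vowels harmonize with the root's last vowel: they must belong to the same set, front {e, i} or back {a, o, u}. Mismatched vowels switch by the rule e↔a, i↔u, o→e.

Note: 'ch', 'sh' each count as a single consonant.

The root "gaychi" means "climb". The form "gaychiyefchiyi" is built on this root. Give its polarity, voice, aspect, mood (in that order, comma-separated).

Segment: gaychi-y-af-chiy-u.
polarity: -y → affirmative.
voice: -af → causative.
aspect: -chiy → imperfective.
mood: -u → subjunctive.

affirmative, causative, imperfective, subjunctive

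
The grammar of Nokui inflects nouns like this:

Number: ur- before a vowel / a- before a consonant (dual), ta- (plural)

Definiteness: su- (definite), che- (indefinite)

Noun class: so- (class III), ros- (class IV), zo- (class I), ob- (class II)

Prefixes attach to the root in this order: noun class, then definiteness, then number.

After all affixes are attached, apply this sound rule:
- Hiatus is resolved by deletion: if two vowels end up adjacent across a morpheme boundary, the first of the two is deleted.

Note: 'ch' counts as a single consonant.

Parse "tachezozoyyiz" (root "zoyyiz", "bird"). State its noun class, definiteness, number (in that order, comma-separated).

Segment: ta-che-zo-zoyyiz.
noun class: zo- → class I.
definiteness: che- → indefinite.
number: ta- → plural.

class I, indefinite, plural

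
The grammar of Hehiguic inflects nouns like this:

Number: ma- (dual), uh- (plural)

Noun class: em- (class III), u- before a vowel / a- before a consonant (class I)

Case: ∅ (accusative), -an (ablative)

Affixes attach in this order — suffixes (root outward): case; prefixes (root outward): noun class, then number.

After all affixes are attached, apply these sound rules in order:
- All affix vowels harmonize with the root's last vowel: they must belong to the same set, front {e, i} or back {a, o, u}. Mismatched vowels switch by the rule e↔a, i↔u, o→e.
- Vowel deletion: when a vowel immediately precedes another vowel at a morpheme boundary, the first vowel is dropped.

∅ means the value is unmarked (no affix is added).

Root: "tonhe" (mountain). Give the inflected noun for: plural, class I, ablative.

Attach noun class class I a- (before consonant 't') → atonhe.
Attach number plural uh- → uhatonhe.
Attach case ablative -an → uhatonhean.
Apply vowel harmony: uhatonhean → ihetonheen.
Apply vowel deletion: ihetonheen → ihetonhen.

ihetonhen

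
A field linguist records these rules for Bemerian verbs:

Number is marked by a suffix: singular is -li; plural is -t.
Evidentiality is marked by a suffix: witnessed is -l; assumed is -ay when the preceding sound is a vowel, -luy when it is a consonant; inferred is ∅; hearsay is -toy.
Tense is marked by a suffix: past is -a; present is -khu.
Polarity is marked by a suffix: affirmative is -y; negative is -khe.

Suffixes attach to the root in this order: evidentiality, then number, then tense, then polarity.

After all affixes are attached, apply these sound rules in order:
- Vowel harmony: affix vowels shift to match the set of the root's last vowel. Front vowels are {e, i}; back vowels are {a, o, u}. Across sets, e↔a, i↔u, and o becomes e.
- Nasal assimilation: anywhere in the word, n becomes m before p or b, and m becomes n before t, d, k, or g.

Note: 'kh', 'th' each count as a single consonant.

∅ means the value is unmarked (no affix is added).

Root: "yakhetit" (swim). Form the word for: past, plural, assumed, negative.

Attach evidentiality assumed -luy (after consonant 't') → yakhetitluy.
Attach number plural -t → yakhetitluyt.
Attach tense past -a → yakhetitluyta.
Attach polarity negative -khe → yakhetitluytakhe.
Apply vowel harmony: yakhetitluytakhe → yakhetitliytekhe.
Nasal assimilation: no change.

yakhetitliytekhe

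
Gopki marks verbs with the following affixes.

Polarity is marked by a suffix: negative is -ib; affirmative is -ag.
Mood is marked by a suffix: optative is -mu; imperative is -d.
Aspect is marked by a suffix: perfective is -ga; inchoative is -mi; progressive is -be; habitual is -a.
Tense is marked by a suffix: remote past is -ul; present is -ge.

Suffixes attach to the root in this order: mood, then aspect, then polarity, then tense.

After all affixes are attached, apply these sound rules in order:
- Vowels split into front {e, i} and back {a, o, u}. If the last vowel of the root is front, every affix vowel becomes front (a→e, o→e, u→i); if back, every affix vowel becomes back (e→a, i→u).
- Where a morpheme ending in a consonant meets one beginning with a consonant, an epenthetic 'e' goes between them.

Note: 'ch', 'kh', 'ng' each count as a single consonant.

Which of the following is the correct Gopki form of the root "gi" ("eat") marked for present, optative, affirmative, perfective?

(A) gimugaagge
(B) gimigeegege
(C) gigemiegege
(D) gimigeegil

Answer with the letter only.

B

Attach mood optative -mu → gimu.
Attach aspect perfective -ga → gimuga.
Attach polarity affirmative -ag → gimugaag.
Attach tense present -ge → gimugaagge.
Apply vowel harmony: gimugaagge → gimigeegge.
Apply epenthesis: gimigeegge → gimigeegege.
So the correct form is gimigeegege, option (B).
(D) gimigeegil is wrong: it uses remote past instead of present for tense.
(A) gimugaagge is wrong: it fails to apply the sound rule(s).
(C) gigemiegege is wrong: it has the affixes in the wrong order.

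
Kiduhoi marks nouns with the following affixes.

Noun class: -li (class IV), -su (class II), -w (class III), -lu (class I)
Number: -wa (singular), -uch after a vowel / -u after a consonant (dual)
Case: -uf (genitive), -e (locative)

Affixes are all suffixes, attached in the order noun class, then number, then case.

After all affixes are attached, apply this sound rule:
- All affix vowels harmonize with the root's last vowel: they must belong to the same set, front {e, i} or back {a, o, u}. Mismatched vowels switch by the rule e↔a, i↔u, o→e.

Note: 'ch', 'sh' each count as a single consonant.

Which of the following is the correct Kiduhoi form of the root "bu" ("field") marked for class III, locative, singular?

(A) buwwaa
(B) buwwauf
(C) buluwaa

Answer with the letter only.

Attach noun class class III -w → buw.
Attach number singular -wa → buwwa.
Attach case locative -e → buwwae.
Apply vowel harmony: buwwae → buwwaa.
So the correct form is buwwaa, option (A).
(B) buwwauf is wrong: it uses genitive instead of locative for case.
(C) buluwaa is wrong: it uses class IV instead of class III for noun class.

A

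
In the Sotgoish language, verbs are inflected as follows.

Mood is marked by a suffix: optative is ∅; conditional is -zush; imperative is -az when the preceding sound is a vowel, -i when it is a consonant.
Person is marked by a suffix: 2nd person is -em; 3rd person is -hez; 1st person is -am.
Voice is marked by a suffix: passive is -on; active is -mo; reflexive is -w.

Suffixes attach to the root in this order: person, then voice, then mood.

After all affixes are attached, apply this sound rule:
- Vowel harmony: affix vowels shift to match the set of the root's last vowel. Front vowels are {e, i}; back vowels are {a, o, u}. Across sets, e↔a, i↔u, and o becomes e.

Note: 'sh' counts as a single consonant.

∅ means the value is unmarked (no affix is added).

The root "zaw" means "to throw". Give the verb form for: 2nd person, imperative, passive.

Attach person 2nd person -em → zawem.
Attach voice passive -on → zawemon.
Attach mood imperative -i (after consonant 'n') → zawemoni.
Apply vowel harmony: zawemoni → zawamonu.

zawamonu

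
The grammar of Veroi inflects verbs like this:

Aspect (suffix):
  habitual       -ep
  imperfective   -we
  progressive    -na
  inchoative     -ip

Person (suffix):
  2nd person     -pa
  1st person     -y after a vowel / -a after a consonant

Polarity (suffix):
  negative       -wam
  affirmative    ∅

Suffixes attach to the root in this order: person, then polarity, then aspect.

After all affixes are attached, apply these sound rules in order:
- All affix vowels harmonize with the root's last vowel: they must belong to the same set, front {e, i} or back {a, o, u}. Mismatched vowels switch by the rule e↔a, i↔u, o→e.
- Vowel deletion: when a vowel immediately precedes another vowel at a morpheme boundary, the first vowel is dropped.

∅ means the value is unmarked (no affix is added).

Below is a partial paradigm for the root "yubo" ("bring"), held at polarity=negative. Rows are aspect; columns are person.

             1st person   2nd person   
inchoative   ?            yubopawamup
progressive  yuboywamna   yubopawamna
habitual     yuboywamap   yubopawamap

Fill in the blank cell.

Attach person 1st person -y (after vowel 'o') → yuboy.
Attach polarity negative -wam → yuboywam.
Attach aspect inchoative -ip → yuboywamip.
Apply vowel harmony: yuboywamip → yuboywamup.
Vowel deletion: no change.

yuboywamup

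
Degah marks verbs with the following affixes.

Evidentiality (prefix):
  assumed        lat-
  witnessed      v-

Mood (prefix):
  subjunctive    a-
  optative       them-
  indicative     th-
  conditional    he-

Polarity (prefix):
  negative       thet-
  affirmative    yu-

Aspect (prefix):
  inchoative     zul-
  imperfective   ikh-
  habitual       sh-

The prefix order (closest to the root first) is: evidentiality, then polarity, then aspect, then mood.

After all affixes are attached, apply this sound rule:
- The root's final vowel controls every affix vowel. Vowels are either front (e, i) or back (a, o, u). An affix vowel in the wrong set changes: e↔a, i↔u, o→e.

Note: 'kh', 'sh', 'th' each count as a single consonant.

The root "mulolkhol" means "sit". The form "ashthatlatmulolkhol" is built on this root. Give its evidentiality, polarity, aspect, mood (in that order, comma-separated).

Segment: a-sh-thet-lat-mulolkhol.
evidentiality: lat- → assumed.
polarity: thet- → negative.
aspect: sh- → habitual.
mood: a- → subjunctive.

assumed, negative, habitual, subjunctive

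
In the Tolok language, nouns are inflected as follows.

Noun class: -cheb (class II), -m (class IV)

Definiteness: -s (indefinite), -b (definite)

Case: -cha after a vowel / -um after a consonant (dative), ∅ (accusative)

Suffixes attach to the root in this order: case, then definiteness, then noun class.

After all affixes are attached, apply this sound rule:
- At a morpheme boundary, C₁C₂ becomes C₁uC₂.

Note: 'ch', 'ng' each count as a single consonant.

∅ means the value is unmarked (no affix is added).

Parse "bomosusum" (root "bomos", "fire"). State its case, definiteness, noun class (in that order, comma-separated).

Segment: bomos-s-m.
case: ∅ → accusative.
definiteness: -s → indefinite.
noun class: -m → class IV.

accusative, indefinite, class IV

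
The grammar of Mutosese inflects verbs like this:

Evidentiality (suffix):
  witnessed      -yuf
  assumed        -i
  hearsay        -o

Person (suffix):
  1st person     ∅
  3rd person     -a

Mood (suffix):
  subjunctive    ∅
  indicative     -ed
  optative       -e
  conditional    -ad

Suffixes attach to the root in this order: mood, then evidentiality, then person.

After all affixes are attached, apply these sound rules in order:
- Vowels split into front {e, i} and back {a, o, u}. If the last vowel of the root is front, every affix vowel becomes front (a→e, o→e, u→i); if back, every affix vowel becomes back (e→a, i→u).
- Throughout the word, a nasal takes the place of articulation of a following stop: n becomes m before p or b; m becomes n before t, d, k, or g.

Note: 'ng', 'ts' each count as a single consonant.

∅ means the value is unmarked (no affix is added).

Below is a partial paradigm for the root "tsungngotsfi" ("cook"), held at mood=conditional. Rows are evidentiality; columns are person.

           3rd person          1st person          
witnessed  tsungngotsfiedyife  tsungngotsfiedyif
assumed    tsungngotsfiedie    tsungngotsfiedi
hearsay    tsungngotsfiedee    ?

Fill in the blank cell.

Attach mood conditional -ad → tsungngotsfiad.
Attach evidentiality hearsay -o → tsungngotsfiado.
person = 1st person: zero marking, form stays tsungngotsfiado.
Apply vowel harmony: tsungngotsfiado → tsungngotsfiede.
Nasal assimilation: no change.

tsungngotsfiede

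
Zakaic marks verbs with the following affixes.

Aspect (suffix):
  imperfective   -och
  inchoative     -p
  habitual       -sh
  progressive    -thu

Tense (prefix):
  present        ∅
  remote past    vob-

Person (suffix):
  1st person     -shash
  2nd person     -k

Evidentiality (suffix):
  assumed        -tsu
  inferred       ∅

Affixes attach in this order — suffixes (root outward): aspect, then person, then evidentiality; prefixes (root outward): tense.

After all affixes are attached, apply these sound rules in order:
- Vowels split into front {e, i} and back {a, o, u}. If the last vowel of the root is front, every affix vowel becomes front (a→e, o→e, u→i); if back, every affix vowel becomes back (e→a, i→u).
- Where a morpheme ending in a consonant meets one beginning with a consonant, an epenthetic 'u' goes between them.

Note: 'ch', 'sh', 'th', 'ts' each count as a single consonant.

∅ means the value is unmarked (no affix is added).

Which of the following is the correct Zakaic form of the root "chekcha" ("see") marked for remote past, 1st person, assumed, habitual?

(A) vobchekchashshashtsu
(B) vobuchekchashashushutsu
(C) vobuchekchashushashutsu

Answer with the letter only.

Attach aspect habitual -sh → chekchash.
Attach person 1st person -shash → chekchashshash.
Attach tense remote past vob- → vobchekchashshash.
Attach evidentiality assumed -tsu → vobchekchashshashtsu.
Vowel harmony: no change.
Apply epenthesis: vobchekchashshashtsu → vobuchekchashushashutsu.
So the correct form is vobuchekchashushashutsu, option (C).
(A) vobchekchashshashtsu is wrong: it fails to apply the sound rule(s).
(B) vobuchekchashashushutsu is wrong: it has the affixes in the wrong order.

C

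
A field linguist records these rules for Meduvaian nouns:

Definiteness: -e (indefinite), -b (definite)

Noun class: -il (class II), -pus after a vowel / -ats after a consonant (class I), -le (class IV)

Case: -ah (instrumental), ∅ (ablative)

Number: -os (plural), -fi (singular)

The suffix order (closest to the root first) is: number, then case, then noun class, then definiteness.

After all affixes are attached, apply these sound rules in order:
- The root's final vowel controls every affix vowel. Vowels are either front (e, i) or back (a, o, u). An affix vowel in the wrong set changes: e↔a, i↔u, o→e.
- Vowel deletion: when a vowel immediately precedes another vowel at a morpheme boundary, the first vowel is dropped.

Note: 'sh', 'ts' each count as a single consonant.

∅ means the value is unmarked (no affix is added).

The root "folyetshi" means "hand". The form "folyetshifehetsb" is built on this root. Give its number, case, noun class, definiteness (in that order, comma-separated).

singular, instrumental, class I, definite

Segment: folyetshi-fi-ah-ats-b.
number: -fi → singular.
case: -ah → instrumental.
noun class: -pus/ats → class I.
definiteness: -b → definite.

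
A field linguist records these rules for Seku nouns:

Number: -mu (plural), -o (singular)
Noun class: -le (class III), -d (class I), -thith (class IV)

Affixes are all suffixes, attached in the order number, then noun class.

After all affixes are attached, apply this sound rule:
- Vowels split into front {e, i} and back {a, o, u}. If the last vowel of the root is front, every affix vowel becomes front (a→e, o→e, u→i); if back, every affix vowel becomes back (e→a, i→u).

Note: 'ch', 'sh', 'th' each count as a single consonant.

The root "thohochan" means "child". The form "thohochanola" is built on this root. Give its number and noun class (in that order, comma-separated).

singular, class III

Segment: thohochan-o-le.
number: -o → singular.
noun class: -le → class III.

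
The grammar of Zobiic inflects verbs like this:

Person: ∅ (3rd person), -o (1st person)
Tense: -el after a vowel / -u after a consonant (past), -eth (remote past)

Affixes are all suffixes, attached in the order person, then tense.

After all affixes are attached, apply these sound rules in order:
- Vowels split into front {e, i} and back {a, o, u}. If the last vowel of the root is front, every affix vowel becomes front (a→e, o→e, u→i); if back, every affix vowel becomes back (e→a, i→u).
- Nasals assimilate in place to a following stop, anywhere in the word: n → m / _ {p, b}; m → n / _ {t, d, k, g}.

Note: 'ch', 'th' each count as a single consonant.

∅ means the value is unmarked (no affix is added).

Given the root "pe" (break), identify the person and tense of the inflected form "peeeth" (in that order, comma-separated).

1st person, remote past

Segment: pe-o-eth.
person: -o → 1st person.
tense: -eth → remote past.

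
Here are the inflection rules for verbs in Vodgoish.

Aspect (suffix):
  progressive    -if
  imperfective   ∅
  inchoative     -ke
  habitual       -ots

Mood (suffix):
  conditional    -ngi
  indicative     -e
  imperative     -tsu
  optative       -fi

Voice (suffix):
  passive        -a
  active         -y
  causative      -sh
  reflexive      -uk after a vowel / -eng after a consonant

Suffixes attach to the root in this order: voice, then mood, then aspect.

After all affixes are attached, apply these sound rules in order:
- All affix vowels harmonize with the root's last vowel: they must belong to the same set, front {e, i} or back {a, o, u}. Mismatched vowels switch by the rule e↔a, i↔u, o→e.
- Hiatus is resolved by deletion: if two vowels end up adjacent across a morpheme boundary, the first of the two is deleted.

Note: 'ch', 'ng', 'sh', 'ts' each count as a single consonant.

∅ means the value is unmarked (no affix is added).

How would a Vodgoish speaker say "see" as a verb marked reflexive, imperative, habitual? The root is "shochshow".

shochshowangtsots

Attach voice reflexive -eng (after consonant 'w') → shochshoweng.
Attach mood imperative -tsu → shochshowengtsu.
Attach aspect habitual -ots → shochshowengtsuots.
Apply vowel harmony: shochshowengtsuots → shochshowangtsuots.
Apply vowel deletion: shochshowangtsuots → shochshowangtsots.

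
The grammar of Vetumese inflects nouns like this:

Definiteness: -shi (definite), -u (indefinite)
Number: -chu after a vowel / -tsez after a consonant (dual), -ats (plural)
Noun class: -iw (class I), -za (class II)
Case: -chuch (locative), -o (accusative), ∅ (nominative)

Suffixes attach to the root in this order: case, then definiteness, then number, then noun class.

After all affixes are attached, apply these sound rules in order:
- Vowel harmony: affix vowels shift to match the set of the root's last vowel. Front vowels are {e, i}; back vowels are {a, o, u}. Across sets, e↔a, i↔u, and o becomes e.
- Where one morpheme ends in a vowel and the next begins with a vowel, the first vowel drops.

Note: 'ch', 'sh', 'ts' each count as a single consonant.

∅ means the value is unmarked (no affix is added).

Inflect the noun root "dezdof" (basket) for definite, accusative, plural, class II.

Attach case accusative -o → dezdofo.
Attach definiteness definite -shi → dezdofoshi.
Attach number plural -ats → dezdofoshiats.
Attach noun class class II -za → dezdofoshiatsza.
Apply vowel harmony: dezdofoshiatsza → dezdofoshuatsza.
Apply vowel deletion: dezdofoshuatsza → dezdofoshatsza.

dezdofoshatsza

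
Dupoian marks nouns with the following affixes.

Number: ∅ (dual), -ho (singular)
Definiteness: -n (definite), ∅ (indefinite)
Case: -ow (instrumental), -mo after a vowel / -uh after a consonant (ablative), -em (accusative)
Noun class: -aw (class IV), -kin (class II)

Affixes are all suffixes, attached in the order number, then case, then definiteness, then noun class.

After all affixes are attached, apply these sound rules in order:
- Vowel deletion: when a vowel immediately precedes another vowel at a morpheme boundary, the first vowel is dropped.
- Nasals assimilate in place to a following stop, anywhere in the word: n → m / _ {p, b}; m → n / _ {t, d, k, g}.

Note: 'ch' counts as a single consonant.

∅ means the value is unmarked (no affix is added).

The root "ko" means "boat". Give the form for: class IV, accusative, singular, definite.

kohemnaw

Attach number singular -ho → koho.
Attach case accusative -em → kohoem.
Attach definiteness definite -n → kohoemn.
Attach noun class class IV -aw → kohoemnaw.
Apply vowel deletion: kohoemnaw → kohemnaw.
Nasal assimilation: no change.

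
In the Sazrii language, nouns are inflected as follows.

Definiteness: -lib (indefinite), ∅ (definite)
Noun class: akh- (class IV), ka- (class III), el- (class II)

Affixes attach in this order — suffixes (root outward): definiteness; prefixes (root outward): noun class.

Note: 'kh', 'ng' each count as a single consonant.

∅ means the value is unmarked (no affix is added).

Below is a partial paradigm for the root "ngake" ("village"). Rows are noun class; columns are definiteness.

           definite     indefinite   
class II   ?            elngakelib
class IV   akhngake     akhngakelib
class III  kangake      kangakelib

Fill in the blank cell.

elngake

definiteness = definite: zero marking, form stays ngake.
Attach noun class class II el- → elngake.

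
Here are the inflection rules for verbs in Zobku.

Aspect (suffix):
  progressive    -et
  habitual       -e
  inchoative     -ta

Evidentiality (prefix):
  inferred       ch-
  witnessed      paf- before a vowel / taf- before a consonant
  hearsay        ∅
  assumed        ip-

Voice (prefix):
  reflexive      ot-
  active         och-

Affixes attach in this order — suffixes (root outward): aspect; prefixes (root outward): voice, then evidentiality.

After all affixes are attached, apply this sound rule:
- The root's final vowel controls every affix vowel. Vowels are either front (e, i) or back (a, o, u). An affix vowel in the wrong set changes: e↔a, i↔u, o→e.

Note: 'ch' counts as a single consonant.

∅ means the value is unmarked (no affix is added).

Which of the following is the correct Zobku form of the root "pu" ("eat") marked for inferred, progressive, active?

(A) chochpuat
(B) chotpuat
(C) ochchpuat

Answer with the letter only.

A

Attach aspect progressive -et → puet.
Attach voice active och- → ochpuet.
Attach evidentiality inferred ch- → chochpuet.
Apply vowel harmony: chochpuet → chochpuat.
So the correct form is chochpuat, option (A).
(B) chotpuat is wrong: it uses reflexive instead of active for voice.
(C) ochchpuat is wrong: it has the affixes in the wrong order.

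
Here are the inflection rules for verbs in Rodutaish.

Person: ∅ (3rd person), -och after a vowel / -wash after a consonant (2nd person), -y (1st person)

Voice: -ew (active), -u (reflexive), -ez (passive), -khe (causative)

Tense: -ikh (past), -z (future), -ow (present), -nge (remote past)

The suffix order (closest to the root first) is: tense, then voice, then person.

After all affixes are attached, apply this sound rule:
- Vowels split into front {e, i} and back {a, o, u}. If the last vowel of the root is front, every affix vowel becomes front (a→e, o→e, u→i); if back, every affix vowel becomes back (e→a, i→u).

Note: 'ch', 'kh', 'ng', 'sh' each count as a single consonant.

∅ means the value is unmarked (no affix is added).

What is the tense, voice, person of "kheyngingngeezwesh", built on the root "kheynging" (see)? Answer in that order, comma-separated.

Segment: kheynging-nge-ez-wash.
tense: -nge → remote past.
voice: -ez → passive.
person: -och/wash → 2nd person.

remote past, passive, 2nd person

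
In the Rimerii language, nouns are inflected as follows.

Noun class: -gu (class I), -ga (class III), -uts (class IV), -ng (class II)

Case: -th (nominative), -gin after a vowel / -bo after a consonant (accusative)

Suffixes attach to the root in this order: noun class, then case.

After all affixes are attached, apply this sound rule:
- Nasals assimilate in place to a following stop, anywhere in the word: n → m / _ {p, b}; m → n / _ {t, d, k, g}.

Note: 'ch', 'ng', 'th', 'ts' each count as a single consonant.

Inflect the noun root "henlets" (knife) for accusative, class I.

henletsgugin

Attach noun class class I -gu → henletsgu.
Attach case accusative -gin (after vowel 'u') → henletsgugin.
Nasal assimilation: no change.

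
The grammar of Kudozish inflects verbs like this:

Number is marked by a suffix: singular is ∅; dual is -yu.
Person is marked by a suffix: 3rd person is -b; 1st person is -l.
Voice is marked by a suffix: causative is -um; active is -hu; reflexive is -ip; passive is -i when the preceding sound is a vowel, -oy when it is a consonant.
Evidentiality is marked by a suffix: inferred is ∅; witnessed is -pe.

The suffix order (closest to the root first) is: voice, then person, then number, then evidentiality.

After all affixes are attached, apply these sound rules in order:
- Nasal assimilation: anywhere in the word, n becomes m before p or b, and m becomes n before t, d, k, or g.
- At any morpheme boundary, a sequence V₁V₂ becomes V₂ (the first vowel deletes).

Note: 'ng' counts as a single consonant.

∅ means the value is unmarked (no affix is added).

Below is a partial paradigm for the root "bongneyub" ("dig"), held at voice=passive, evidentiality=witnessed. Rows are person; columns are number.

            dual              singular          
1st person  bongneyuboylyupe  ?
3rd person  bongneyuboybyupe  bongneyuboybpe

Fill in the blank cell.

bongneyuboylpe

Attach voice passive -oy (after consonant 'b') → bongneyuboy.
Attach person 1st person -l → bongneyuboyl.
number = singular: zero marking, form stays bongneyuboyl.
Attach evidentiality witnessed -pe → bongneyuboylpe.
Nasal assimilation: no change.
Vowel deletion: no change.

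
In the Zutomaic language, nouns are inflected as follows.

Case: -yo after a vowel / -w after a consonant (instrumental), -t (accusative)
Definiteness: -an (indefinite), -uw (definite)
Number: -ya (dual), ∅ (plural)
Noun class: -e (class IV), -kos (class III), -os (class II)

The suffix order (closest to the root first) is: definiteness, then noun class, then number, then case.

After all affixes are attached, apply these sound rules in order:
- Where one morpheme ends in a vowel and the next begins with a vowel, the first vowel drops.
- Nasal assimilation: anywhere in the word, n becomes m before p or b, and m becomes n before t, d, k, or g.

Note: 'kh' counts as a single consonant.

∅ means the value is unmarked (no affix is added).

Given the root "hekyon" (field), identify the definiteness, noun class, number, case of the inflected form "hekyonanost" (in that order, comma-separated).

Segment: hekyon-an-os-t.
definiteness: -an → indefinite.
noun class: -os → class II.
number: ∅ → plural.
case: -t → accusative.

indefinite, class II, plural, accusative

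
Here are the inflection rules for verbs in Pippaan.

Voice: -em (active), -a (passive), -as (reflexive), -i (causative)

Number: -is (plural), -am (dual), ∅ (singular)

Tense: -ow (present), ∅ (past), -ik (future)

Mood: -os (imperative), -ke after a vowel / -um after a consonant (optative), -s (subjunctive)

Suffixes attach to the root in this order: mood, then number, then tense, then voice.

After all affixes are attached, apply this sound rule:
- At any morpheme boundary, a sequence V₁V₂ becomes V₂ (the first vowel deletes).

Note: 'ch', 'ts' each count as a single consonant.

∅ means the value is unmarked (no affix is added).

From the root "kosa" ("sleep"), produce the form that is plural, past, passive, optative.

Attach mood optative -ke (after vowel 'a') → kosake.
Attach number plural -is → kosakeis.
tense = past: zero marking, form stays kosakeis.
Attach voice passive -a → kosakeisa.
Apply vowel deletion: kosakeisa → kosakisa.

kosakisa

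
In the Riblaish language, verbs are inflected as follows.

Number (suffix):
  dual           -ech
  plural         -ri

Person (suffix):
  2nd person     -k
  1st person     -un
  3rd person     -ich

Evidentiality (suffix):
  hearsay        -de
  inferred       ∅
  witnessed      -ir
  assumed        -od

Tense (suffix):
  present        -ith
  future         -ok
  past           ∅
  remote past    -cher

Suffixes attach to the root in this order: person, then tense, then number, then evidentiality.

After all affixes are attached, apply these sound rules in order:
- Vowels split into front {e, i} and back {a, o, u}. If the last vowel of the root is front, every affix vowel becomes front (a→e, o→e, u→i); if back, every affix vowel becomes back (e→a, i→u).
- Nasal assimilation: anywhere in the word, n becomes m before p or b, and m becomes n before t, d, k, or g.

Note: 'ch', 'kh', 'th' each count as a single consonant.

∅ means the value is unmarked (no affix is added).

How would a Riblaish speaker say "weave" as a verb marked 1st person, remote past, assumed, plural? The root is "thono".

Attach person 1st person -un → thonoun.
Attach tense remote past -cher → thonouncher.
Attach number plural -ri → thonouncherri.
Attach evidentiality assumed -od → thonouncherriod.
Apply vowel harmony: thonouncherriod → thonouncharruod.
Nasal assimilation: no change.

thonouncharruod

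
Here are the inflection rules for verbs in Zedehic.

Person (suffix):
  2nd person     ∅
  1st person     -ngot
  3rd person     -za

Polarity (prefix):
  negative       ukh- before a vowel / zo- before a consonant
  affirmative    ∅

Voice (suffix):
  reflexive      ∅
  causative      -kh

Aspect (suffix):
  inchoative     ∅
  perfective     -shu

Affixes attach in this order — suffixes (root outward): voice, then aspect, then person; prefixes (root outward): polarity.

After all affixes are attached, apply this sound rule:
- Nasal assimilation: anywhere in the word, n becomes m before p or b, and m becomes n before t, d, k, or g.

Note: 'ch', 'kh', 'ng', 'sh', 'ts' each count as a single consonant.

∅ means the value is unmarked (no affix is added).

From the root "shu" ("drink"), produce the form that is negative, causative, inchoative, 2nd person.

Attach voice causative -kh → shukh.
aspect = inchoative: zero marking, form stays shukh.
Attach polarity negative zo- (before consonant 'sh') → zoshukh.
person = 2nd person: zero marking, form stays zoshukh.
Nasal assimilation: no change.

zoshukh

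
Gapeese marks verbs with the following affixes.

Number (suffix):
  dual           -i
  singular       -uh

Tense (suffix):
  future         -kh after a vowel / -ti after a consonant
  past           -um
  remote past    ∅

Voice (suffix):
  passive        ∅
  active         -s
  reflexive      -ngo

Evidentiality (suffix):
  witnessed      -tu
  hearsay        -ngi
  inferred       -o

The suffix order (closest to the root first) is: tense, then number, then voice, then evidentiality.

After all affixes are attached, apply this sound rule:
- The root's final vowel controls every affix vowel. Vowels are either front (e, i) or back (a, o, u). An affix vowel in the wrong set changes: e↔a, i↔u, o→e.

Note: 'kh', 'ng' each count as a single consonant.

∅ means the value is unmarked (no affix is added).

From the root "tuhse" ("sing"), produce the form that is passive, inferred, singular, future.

Attach tense future -kh (after vowel 'e') → tuhsekh.
Attach number singular -uh → tuhsekhuh.
voice = passive: zero marking, form stays tuhsekhuh.
Attach evidentiality inferred -o → tuhsekhuho.
Apply vowel harmony: tuhsekhuho → tuhsekhihe.

tuhsekhihe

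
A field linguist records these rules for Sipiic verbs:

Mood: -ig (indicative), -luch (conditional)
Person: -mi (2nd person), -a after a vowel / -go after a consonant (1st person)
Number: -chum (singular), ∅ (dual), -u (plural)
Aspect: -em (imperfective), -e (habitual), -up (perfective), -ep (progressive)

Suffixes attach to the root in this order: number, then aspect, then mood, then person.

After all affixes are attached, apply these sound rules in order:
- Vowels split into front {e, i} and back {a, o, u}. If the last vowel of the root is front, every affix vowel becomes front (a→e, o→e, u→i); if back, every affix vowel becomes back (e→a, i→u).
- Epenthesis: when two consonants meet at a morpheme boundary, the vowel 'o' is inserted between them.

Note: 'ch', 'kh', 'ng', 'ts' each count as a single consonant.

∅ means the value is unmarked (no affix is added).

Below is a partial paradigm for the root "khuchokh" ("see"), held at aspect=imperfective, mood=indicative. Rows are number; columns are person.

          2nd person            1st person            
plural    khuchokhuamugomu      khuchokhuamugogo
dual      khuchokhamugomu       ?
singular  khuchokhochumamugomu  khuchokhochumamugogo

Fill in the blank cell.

number = dual: zero marking, form stays khuchokh.
Attach aspect imperfective -em → khuchokhem.
Attach mood indicative -ig → khuchokhemig.
Attach person 1st person -go (after consonant 'g') → khuchokhemiggo.
Apply vowel harmony: khuchokhemiggo → khuchokhamuggo.
Apply epenthesis: khuchokhamuggo → khuchokhamugogo.

khuchokhamugogo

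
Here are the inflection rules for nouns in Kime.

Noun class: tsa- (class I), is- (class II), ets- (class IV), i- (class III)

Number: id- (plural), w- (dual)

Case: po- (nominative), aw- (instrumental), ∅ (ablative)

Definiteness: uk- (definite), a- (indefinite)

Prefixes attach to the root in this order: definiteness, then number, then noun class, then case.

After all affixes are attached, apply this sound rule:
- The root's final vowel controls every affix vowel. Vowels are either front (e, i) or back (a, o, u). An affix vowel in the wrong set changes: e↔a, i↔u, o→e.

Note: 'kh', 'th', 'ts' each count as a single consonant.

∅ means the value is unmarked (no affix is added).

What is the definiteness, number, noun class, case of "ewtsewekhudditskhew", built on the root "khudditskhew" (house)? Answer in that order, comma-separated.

indefinite, dual, class I, instrumental

Segment: aw-tsa-w-a-khudditskhew.
definiteness: a- → indefinite.
number: w- → dual.
noun class: tsa- → class I.
case: aw- → instrumental.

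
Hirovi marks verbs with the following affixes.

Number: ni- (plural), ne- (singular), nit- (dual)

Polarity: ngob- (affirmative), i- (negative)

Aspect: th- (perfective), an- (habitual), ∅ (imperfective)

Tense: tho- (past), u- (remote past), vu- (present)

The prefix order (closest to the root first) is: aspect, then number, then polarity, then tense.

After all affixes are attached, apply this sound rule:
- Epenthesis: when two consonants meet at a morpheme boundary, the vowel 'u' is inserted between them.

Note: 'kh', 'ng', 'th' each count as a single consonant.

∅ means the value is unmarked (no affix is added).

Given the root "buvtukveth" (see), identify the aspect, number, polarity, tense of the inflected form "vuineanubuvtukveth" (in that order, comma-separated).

habitual, singular, negative, present

Segment: vu-i-ne-an-buvtukveth.
aspect: an- → habitual.
number: ne- → singular.
polarity: i- → negative.
tense: vu- → present.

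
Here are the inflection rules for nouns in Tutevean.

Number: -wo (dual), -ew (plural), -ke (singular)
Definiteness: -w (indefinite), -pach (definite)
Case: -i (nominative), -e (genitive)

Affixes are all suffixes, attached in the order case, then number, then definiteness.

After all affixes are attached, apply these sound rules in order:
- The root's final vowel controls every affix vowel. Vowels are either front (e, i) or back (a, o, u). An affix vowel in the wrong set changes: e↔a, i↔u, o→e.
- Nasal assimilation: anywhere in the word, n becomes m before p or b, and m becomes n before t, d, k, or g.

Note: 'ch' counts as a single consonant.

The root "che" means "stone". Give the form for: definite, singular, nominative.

cheikepech

Attach case nominative -i → chei.
Attach number singular -ke → cheike.
Attach definiteness definite -pach → cheikepach.
Apply vowel harmony: cheikepach → cheikepech.
Nasal assimilation: no change.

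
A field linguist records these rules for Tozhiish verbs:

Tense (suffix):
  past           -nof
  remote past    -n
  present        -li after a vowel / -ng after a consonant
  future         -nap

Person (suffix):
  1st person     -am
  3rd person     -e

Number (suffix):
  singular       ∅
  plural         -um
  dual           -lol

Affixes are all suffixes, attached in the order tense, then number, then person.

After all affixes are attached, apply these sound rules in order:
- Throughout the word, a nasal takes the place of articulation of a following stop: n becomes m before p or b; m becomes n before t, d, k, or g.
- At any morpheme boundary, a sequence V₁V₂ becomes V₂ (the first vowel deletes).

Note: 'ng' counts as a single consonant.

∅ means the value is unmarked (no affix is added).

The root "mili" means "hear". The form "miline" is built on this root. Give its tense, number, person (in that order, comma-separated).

Segment: mili-n-e.
tense: -n → remote past.
number: ∅ → singular.
person: -e → 3rd person.

remote past, singular, 3rd person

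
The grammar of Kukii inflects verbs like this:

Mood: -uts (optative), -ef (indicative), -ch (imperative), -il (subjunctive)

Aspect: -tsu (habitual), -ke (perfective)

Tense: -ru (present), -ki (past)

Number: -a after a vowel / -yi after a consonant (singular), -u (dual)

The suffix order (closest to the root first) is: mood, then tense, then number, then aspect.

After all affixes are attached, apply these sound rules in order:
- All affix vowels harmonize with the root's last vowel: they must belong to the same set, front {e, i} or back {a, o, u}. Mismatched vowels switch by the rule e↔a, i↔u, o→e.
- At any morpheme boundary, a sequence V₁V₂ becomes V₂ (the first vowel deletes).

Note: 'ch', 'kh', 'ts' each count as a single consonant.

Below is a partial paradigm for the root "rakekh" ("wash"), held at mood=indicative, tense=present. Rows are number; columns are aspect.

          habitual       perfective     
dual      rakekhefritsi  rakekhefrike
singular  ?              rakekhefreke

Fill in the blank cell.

Attach mood indicative -ef → rakekhef.
Attach tense present -ru → rakekhefru.
Attach number singular -a (after vowel 'u') → rakekhefrua.
Attach aspect habitual -tsu → rakekhefruatsu.
Apply vowel harmony: rakekhefruatsu → rakekhefrietsi.
Apply vowel deletion: rakekhefrietsi → rakekhefretsi.

rakekhefretsi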